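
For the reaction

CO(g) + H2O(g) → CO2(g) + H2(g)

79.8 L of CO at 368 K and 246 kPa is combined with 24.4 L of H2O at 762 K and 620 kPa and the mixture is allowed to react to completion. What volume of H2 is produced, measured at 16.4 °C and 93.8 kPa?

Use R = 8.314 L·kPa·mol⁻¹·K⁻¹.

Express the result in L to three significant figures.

n(CO) = PV/RT = (246 × 79.8) / (8.314 × 368) = 6.416 mol
n(H2O) = PV/RT = (620 × 24.4) / (8.314 × 762) = 2.388 mol
For 6.416 mol CO, stoichiometry requires (1/1) × 6.416 = 6.416 mol H2O; 2.388 mol is available, so H2O is limiting.
n(H2) = (1/1) × 2.388 = 2.388 mol
V(H2) = nRT/P = 2.388 × 8.314 × 289.55 / 93.8 = 61.29 L

61.3 L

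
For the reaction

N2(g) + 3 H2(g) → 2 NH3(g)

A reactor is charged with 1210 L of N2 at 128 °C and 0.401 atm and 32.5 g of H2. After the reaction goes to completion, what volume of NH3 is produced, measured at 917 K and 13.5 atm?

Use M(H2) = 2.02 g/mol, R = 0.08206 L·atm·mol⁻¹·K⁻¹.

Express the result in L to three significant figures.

59.8 L

n(N2) = PV/RT = (0.401 × 1210) / (0.08206 × 401.15) = 14.74 mol
n(H2) = 32.5 / 2.02 = 16.09 mol
For 14.74 mol N2, stoichiometry requires (3/1) × 14.74 = 44.22 mol H2; 16.09 mol is available, so H2 is limiting.
n(NH3) = (2/3) × 16.09 = 10.73 mol
V(NH3) = nRT/P = 10.73 × 0.08206 × 917 / 13.5 = 59.81 L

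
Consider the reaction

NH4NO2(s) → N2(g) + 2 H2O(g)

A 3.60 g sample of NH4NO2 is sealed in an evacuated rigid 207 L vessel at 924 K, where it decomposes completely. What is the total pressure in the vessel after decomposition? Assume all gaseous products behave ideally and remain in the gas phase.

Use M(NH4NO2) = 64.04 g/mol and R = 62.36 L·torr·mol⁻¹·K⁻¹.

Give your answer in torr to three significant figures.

46.9 torr

n(NH4NO2) = 3.60 / 64.04 = 0.05621 mol
n(gas produced) = (3/1) × 0.05621 = 0.1686 mol
P = nRT/V = 0.1686 × 62.36 × 924 / 207 = 46.93 torr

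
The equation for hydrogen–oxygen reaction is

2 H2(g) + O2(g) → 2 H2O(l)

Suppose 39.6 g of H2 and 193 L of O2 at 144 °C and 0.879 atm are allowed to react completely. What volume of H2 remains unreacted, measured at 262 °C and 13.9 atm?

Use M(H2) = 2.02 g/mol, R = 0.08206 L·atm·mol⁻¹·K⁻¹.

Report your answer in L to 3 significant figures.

30.6 L

n(H2) = 39.6 / 2.02 = 19.60 mol
n(O2) = PV/RT = (0.879 × 193) / (0.08206 × 417.15) = 4.956 mol
For 19.60 mol H2, stoichiometry requires (1/2) × 19.60 = 9.800 mol O2; 4.956 mol is available, so O2 is limiting.
n(H2) consumed = (2/1) × 4.956 = 9.912 mol; remaining = 19.60 − 9.912 = 9.688 mol
V(H2) = nRT/P = 9.688 × 0.08206 × 535.15 / 13.9 = 30.61 L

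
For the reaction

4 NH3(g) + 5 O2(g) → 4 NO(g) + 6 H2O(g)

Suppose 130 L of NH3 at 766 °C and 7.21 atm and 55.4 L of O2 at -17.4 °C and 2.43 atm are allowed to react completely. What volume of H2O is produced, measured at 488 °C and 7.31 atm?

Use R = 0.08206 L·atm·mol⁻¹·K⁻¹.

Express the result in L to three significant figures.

65.8 L

n(NH3) = PV/RT = (7.21 × 130) / (0.08206 × 1039.15) = 10.99 mol
n(O2) = PV/RT = (2.43 × 55.4) / (0.08206 × 255.75) = 6.415 mol
For 10.99 mol NH3, stoichiometry requires (5/4) × 10.99 = 13.74 mol O2; 6.415 mol is available, so O2 is limiting.
n(H2O) = (6/5) × 6.415 = 7.698 mol
V(H2O) = nRT/P = 7.698 × 0.08206 × 761.15 / 7.31 = 65.78 L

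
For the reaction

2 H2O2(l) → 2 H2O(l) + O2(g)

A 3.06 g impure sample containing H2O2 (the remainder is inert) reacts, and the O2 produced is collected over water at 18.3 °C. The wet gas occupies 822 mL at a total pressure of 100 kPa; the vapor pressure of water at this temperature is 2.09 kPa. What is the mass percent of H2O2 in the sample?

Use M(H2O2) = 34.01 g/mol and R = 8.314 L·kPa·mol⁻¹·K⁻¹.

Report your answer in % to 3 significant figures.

P(O2) = 100 − 2.09 = 97.91 kPa
n(O2) = PV/RT = (97.91 × 0.8220) / (8.314 × 291.45) = 0.03321 mol
n(H2O2) = (2/1) × 0.03321 = 0.06642 mol
m(H2O2) = 0.06642 × 34.01 = 2.259 g
%H2O2 = 2.259 / 3.06 × 100 = 73.82%

73.8 %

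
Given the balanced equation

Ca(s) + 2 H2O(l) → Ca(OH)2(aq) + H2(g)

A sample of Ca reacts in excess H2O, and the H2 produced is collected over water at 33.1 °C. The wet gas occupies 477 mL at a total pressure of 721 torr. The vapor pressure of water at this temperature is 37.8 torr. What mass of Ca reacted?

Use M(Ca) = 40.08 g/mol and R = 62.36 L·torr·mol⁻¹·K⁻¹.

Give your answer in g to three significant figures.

P(H2) = 721 − 37.8 = 683.2 torr
n(H2) = PV/RT = (683.2 × 0.4770) / (62.36 × 306.25) = 0.01706 mol
n(Ca) = (1/1) × 0.01706 = 0.01706 mol
m(Ca) = 0.01706 × 40.08 = 0.6838 g

0.684 g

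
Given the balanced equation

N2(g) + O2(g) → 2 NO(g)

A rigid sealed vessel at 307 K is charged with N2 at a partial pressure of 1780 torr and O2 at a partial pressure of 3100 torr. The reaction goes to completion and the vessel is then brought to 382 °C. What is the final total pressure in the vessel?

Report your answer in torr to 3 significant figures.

10400 torr

Because the vessel is rigid and T is held at 307 K, work the stoichiometry in partial pressures (P_i = n_iRT/V).
P(O2) required for 1780 torr of N2 = (1/1) × 1780 = 1780 torr; available 3100 torr, so N2 is limiting.
P(O2) remaining = 3100 − (1/1) × 1780 = 1320 torr
P(gaseous products) = (2)/1 × 1780 = 3560 torr
P_total at 307 K = 1320 + 3560 = 4880 torr
Scaling to 382 °C: P = 4880 × 655.15/307 = 10410 torr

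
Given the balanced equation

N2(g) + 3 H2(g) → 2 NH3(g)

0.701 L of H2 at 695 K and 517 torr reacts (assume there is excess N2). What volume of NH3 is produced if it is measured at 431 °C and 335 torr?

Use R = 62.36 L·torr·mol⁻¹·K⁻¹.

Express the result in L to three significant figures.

0.731 L

n(H2) = PV/RT = (517 × 0.701) / (62.36 × 695) = 0.008362 mol
n(NH3) = (2/3) × 0.008362 = 0.005575 mol
V = nRT/P = 0.005575 × 62.36 × 704.15 / 335 = 0.7308 L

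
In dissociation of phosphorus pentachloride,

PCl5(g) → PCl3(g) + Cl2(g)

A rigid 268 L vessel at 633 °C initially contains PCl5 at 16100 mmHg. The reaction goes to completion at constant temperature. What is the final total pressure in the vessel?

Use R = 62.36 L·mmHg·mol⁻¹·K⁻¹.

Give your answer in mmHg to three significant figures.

32200 mmHg

Since T and V are fixed, P_final/P_initial = n_final/n_initial = 2/1.
P_final = (2/1) × 16100 = 32200 mmHg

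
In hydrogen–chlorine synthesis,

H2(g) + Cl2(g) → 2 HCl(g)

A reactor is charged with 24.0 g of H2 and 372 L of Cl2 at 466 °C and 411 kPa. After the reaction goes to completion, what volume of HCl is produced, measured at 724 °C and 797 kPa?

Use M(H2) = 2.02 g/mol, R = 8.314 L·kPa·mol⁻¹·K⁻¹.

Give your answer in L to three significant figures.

247 L

n(H2) = 24.0 / 2.02 = 11.88 mol
n(Cl2) = PV/RT = (411 × 372) / (8.314 × 739.15) = 24.88 mol
For 11.88 mol H2, stoichiometry requires (1/1) × 11.88 = 11.88 mol Cl2; 24.88 mol is available, so H2 is limiting.
n(HCl) = (2/1) × 11.88 = 23.76 mol
V(HCl) = nRT/P = 23.76 × 8.314 × 997.15 / 797 = 247.1 L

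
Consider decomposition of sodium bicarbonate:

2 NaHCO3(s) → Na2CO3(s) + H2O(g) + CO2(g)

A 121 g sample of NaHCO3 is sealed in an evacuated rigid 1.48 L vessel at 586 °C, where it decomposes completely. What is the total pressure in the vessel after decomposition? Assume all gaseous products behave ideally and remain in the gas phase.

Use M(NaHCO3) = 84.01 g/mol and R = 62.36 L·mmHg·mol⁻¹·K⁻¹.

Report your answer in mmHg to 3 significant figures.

52100 mmHg

n(NaHCO3) = 121 / 84.01 = 1.440 mol
n(gas produced) = (2/2) × 1.440 = 1.440 mol
P = nRT/V = 1.440 × 62.36 × 859.15 / 1.48 = 52130 mmHg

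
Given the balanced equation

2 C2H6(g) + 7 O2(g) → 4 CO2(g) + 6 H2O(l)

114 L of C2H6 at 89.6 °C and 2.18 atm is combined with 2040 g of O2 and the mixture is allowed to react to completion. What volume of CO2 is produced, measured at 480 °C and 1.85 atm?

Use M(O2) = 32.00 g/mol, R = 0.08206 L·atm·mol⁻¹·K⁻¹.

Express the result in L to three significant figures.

n(C2H6) = PV/RT = (2.18 × 114) / (0.08206 × 362.75) = 8.349 mol
n(O2) = 2040 / 32.00 = 63.75 mol
For 8.349 mol C2H6, stoichiometry requires (7/2) × 8.349 = 29.22 mol O2; 63.75 mol is available, so C2H6 is limiting.
n(CO2) = (4/2) × 8.349 = 16.70 mol
V(CO2) = nRT/P = 16.70 × 0.08206 × 753.15 / 1.85 = 557.9 L

558 L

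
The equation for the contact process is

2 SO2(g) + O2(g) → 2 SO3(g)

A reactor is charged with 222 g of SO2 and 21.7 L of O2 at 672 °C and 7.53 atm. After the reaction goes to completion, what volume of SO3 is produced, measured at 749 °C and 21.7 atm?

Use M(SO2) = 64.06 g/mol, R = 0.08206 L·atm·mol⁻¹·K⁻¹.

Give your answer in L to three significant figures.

13.4 L

n(SO2) = 222 / 64.06 = 3.466 mol
n(O2) = PV/RT = (7.53 × 21.7) / (0.08206 × 945.15) = 2.107 mol
For 3.466 mol SO2, stoichiometry requires (1/2) × 3.466 = 1.733 mol O2; 2.107 mol is available, so SO2 is limiting.
n(SO3) = (2/2) × 3.466 = 3.466 mol
V(SO3) = nRT/P = 3.466 × 0.08206 × 1022.15 / 21.7 = 13.40 L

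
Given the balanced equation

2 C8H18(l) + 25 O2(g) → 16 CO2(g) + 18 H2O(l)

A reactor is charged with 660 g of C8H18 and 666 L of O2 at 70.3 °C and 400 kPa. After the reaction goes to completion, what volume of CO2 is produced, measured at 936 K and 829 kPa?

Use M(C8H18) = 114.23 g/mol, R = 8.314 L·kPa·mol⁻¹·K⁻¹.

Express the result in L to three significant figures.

n(C8H18) = 660 / 114.23 = 5.778 mol
n(O2) = PV/RT = (400 × 666) / (8.314 × 343.45) = 93.30 mol
For 5.778 mol C8H18, stoichiometry requires (25/2) × 5.778 = 72.22 mol O2; 93.30 mol is available, so C8H18 is limiting.
n(CO2) = (16/2) × 5.778 = 46.22 mol
V(CO2) = nRT/P = 46.22 × 8.314 × 936 / 829 = 433.9 L

434 L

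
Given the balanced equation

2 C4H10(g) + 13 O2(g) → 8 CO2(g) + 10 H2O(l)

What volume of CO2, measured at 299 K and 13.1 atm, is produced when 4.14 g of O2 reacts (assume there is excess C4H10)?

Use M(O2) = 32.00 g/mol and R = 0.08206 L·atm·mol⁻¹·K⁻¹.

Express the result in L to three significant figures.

0.149 L

n(O2) = 4.140 / 32.00 = 0.1294 mol
n(CO2) = (8/13) × 0.1294 = 0.07963 mol
V = nRT/P = 0.07963 × 0.08206 × 299 / 13.1 = 0.1491 L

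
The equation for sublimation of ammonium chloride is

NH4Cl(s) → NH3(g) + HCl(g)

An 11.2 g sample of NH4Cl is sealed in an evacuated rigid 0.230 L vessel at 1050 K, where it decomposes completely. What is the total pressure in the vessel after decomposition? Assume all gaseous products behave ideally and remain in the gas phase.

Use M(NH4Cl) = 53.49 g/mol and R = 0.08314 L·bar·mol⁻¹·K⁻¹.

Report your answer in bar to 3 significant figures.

159 bar

n(NH4Cl) = 11.2 / 53.49 = 0.2094 mol
n(gas produced) = (2/1) × 0.2094 = 0.4188 mol
P = nRT/V = 0.4188 × 0.08314 × 1050 / 0.230 = 159.0 bar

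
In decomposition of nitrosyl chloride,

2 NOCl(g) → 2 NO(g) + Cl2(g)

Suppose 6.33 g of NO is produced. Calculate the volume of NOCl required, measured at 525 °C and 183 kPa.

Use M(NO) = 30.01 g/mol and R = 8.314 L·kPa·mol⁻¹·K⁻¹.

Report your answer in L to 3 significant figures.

7.65 L

n(NO) = 6.330 / 30.01 = 0.2109 mol
n(NOCl) = (2/2) × 0.2109 = 0.2109 mol
V = nRT/P = 0.2109 × 8.314 × 798.15 / 183 = 7.648 L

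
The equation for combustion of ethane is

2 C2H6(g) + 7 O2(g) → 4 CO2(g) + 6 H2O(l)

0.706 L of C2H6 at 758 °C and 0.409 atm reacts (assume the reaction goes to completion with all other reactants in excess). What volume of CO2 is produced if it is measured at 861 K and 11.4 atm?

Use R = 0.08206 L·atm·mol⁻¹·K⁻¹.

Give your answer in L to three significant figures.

0.0423 L

n(C2H6) = PV/RT = (0.409 × 0.706) / (0.08206 × 1031.15) = 0.003413 mol
n(CO2) = (4/2) × 0.003413 = 0.006826 mol
V = nRT/P = 0.006826 × 0.08206 × 861 / 11.4 = 0.04231 L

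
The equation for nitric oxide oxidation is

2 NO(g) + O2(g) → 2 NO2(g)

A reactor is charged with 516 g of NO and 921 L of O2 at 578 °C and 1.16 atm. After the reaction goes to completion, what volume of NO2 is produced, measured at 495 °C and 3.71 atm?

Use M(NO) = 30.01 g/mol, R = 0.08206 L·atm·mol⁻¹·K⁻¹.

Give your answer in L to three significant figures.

n(NO) = 516 / 30.01 = 17.19 mol
n(O2) = PV/RT = (1.16 × 921) / (0.08206 × 851.15) = 15.30 mol
For 17.19 mol NO, stoichiometry requires (1/2) × 17.19 = 8.595 mol O2; 15.30 mol is available, so NO is limiting.
n(NO2) = (2/2) × 17.19 = 17.19 mol
V(NO2) = nRT/P = 17.19 × 0.08206 × 768.15 / 3.71 = 292.1 L

292 L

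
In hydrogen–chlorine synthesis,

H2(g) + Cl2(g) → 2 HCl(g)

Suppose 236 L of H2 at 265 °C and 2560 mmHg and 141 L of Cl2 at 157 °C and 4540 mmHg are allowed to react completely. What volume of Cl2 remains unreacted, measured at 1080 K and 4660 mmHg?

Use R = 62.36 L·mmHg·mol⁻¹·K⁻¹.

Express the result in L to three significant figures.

n(H2) = PV/RT = (2560 × 236) / (62.36 × 538.15) = 18.00 mol
n(Cl2) = PV/RT = (4540 × 141) / (62.36 × 430.15) = 23.86 mol
For 18.00 mol H2, stoichiometry requires (1/1) × 18.00 = 18.00 mol Cl2; 23.86 mol is available, so H2 is limiting.
n(Cl2) consumed = (1/1) × 18.00 = 18.00 mol; remaining = 23.86 − 18.00 = 5.860 mol
V(Cl2) = nRT/P = 5.860 × 62.36 × 1080 / 4660 = 84.69 L

84.7 L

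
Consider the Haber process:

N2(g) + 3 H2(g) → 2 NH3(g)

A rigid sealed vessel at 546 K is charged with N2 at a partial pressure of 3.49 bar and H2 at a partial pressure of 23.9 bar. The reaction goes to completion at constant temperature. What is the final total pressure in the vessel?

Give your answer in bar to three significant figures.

With V and T fixed, P_i ∝ n_i, so the mole ratios apply directly to partial pressures at 546 K.
P(H2) required for 3.49 bar of N2 = (3/1) × 3.49 = 10.47 bar; available 23.9 bar, so N2 is limiting.
P(H2) remaining = 23.9 − (3/1) × 3.49 = 13.43 bar
P(gaseous products) = (2)/1 × 3.49 = 6.980 bar
P_total at 546 K = 13.43 + 6.980 = 20.41 bar

20.4 bar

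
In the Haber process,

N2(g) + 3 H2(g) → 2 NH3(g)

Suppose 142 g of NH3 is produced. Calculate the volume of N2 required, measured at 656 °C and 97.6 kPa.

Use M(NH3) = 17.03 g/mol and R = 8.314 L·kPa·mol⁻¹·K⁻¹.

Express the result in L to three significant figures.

330 L

n(NH3) = 142.0 / 17.03 = 8.338 mol
n(N2) = (1/2) × 8.338 = 4.169 mol
V = nRT/P = 4.169 × 8.314 × 929.15 / 97.6 = 330.0 L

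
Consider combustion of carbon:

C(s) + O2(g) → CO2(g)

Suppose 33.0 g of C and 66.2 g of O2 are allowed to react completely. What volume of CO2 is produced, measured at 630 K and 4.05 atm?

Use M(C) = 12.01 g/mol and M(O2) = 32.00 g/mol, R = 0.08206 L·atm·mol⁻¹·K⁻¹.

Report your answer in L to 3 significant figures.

n(C) = 33.0 / 12.01 = 2.748 mol
n(O2) = 66.2 / 32.00 = 2.069 mol
For 2.748 mol C, stoichiometry requires (1/1) × 2.748 = 2.748 mol O2; 2.069 mol is available, so O2 is limiting.
n(CO2) = (1/1) × 2.069 = 2.069 mol
V(CO2) = nRT/P = 2.069 × 0.08206 × 630 / 4.05 = 26.41 L

26.4 L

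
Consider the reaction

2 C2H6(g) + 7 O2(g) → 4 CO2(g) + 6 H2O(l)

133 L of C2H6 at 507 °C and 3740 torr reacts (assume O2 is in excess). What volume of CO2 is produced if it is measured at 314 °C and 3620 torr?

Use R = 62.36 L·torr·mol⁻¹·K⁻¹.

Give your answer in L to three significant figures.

n(C2H6) = PV/RT = (3740 × 133) / (62.36 × 780.15) = 10.22 mol
n(CO2) = (4/2) × 10.22 = 20.44 mol
V = nRT/P = 20.44 × 62.36 × 587.15 / 3620 = 206.7 L

207 L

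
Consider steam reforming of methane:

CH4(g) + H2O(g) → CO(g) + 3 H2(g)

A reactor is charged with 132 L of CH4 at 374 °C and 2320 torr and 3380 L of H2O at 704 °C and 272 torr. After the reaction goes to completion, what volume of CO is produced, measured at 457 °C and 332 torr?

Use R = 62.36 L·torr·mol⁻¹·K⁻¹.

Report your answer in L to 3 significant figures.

1040 L

n(CH4) = PV/RT = (2320 × 132) / (62.36 × 647.15) = 7.588 mol
n(H2O) = PV/RT = (272 × 3380) / (62.36 × 977.15) = 15.09 mol
For 7.588 mol CH4, stoichiometry requires (1/1) × 7.588 = 7.588 mol H2O; 15.09 mol is available, so CH4 is limiting.
n(CO) = (1/1) × 7.588 = 7.588 mol
V(CO) = nRT/P = 7.588 × 62.36 × 730.15 / 332 = 1041 L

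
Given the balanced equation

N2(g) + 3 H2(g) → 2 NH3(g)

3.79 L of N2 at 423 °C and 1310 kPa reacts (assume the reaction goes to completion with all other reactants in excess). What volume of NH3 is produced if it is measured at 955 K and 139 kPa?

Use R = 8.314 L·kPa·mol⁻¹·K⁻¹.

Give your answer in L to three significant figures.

n(N2) = PV/RT = (1310 × 3.79) / (8.314 × 696.15) = 0.8578 mol
n(NH3) = (2/1) × 0.8578 = 1.716 mol
V = nRT/P = 1.716 × 8.314 × 955 / 139 = 98.02 L

98.0 L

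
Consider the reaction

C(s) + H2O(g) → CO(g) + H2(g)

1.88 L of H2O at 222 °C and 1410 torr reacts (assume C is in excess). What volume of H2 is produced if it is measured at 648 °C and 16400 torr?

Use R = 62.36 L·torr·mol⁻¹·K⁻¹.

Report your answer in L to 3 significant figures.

0.301 L

n(H2O) = PV/RT = (1410 × 1.88) / (62.36 × 495.15) = 0.08585 mol
n(H2) = (1/1) × 0.08585 = 0.08585 mol
V = nRT/P = 0.08585 × 62.36 × 921.15 / 16400 = 0.3007 L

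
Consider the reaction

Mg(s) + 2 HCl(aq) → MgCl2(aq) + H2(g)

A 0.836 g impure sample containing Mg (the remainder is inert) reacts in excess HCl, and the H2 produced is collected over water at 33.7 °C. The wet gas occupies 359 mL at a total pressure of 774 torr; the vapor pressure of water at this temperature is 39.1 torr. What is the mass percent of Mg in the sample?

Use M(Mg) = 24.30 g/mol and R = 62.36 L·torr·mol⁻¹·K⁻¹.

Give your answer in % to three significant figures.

P(H2) = 774 − 39.1 = 734.9 torr
n(H2) = PV/RT = (734.9 × 0.3590) / (62.36 × 306.85) = 0.01379 mol
n(Mg) = (1/1) × 0.01379 = 0.01379 mol
m(Mg) = 0.01379 × 24.30 = 0.3351 g
%Mg = 0.3351 / 0.836 × 100 = 40.08%

40.1 %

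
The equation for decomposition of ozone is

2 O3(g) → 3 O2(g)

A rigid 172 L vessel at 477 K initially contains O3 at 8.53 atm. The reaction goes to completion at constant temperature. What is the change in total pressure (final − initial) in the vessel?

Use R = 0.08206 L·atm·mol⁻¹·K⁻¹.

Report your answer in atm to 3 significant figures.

Rigid vessel, constant T ⇒ P scales with total gas moles (2 → 3).
P_final = (3/2) × 8.53 = 12.79 atm; ΔP = 12.79 − 8.53 = 4.260 atm

4.26 atm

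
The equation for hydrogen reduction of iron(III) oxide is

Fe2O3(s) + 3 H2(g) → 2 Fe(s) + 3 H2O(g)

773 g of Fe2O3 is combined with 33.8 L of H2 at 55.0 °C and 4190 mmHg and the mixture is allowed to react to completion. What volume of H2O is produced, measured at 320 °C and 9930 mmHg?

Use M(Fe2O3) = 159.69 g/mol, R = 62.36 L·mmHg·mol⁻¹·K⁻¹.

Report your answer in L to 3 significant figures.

n(Fe2O3) = 773 / 159.69 = 4.841 mol
n(H2) = PV/RT = (4190 × 33.8) / (62.36 × 328.15) = 6.921 mol
For 4.841 mol Fe2O3, stoichiometry requires (3/1) × 4.841 = 14.52 mol H2; 6.921 mol is available, so H2 is limiting.
n(H2O) = (3/3) × 6.921 = 6.921 mol
V(H2O) = nRT/P = 6.921 × 62.36 × 593.15 / 9930 = 25.78 L

25.8 L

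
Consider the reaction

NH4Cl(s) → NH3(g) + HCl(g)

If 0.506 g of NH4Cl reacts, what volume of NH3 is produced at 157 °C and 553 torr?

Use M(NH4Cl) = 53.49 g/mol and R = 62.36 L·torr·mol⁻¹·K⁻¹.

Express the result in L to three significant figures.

0.459 L

n(NH4Cl) = 0.5060 / 53.49 = 0.009460 mol
n(NH3) = (1/1) × 0.009460 = 0.009460 mol
V = nRT/P = 0.009460 × 62.36 × 430.15 / 553 = 0.4589 L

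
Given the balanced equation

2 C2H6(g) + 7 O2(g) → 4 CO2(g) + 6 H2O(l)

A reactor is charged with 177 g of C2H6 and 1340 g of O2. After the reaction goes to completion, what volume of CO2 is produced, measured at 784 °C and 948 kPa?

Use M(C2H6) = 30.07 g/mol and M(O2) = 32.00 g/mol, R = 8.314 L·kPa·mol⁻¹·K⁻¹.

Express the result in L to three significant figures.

109 L

n(C2H6) = 177 / 30.07 = 5.886 mol
n(O2) = 1340 / 32.00 = 41.88 mol
For 5.886 mol C2H6, stoichiometry requires (7/2) × 5.886 = 20.60 mol O2; 41.88 mol is available, so C2H6 is limiting.
n(CO2) = (4/2) × 5.886 = 11.77 mol
V(CO2) = nRT/P = 11.77 × 8.314 × 1057.15 / 948 = 109.1 L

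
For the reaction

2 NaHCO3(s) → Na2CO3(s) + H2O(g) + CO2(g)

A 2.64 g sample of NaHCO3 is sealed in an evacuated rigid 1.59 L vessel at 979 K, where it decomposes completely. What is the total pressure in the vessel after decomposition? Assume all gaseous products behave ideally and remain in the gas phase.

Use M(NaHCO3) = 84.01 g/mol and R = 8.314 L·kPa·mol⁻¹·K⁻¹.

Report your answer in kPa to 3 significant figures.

n(NaHCO3) = 2.64 / 84.01 = 0.03142 mol
n(gas produced) = (2/2) × 0.03142 = 0.03142 mol
P = nRT/V = 0.03142 × 8.314 × 979 / 1.59 = 160.8 kPa

161 kPa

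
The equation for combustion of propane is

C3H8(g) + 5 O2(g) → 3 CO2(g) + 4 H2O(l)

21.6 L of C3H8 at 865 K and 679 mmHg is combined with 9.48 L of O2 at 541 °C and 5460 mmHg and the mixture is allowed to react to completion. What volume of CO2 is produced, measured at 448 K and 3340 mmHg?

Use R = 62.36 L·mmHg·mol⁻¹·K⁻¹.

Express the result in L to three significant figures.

n(C3H8) = PV/RT = (679 × 21.6) / (62.36 × 865) = 0.2719 mol
n(O2) = PV/RT = (5460 × 9.48) / (62.36 × 814.15) = 1.020 mol
For 0.2719 mol C3H8, stoichiometry requires (5/1) × 0.2719 = 1.359 mol O2; 1.020 mol is available, so O2 is limiting.
n(CO2) = (3/5) × 1.020 = 0.6120 mol
V(CO2) = nRT/P = 0.6120 × 62.36 × 448 / 3340 = 5.119 L

5.12 L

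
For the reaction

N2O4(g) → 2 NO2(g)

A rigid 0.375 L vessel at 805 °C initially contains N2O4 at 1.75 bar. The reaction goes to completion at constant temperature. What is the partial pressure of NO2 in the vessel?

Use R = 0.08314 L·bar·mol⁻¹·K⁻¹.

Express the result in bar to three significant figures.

3.50 bar

n(N2O4)₀ = PV/RT = (1.75 × 0.375) / (0.08314 × 1078.15) = 0.007321 mol
n(NO2) = (2/1) × 0.007321 = 0.01464 mol
P(NO2) = nRT/V = 0.01464 × 0.08314 × 1078.15 / 0.375 = 3.499 bar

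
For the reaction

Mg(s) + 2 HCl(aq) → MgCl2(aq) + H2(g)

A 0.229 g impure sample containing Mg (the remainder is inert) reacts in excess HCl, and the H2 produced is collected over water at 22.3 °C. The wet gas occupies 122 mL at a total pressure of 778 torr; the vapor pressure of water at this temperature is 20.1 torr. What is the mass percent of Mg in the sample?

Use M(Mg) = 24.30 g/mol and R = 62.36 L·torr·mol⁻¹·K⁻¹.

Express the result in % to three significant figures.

53.3 %

P(H2) = 778 − 20.1 = 757.9 torr
n(H2) = PV/RT = (757.9 × 0.1220) / (62.36 × 295.45) = 0.005019 mol
n(Mg) = (1/1) × 0.005019 = 0.005019 mol
m(Mg) = 0.005019 × 24.30 = 0.1220 g
%Mg = 0.1220 / 0.229 × 100 = 53.28%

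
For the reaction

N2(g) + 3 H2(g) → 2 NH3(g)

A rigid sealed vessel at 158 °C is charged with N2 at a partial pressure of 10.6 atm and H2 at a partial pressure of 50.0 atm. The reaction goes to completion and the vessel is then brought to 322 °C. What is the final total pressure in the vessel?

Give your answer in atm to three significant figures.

54.4 atm

At constant V, partial pressures at 158 °C are proportional to moles, so apply stoichiometry directly to pressures.
P(H2) required for 10.6 atm of N2 = (3/1) × 10.6 = 31.80 atm; available 50.0 atm, so N2 is limiting.
P(H2) remaining = 50.0 − (3/1) × 10.6 = 18.20 atm
P(gaseous products) = (2)/1 × 10.6 = 21.20 atm
P_total at 158 °C = 18.20 + 21.20 = 39.40 atm
Scaling to 322 °C: P = 39.40 × 595.15/431.15 = 54.39 atm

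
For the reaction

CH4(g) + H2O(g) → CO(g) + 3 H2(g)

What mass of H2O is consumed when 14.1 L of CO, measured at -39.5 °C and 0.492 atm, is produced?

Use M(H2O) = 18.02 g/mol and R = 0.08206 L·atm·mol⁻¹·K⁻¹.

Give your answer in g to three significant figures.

6.52 g

n(CO) = PV/RT = (0.492 × 14.1) / (0.08206 × 233.65) = 0.3618 mol
n(H2O) = (1/1) × 0.3618 = 0.3618 mol
m(H2O) = 0.3618 × 18.02 = 6.520 g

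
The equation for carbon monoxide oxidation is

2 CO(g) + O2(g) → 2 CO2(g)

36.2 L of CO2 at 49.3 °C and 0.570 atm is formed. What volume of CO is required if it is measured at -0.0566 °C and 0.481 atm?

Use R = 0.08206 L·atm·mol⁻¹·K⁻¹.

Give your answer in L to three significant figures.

n(CO2) = PV/RT = (0.570 × 36.2) / (0.08206 × 322.45) = 0.7798 mol
n(CO) = (2/2) × 0.7798 = 0.7798 mol
V = nRT/P = 0.7798 × 0.08206 × 273.0934 / 0.481 = 36.33 L

36.3 L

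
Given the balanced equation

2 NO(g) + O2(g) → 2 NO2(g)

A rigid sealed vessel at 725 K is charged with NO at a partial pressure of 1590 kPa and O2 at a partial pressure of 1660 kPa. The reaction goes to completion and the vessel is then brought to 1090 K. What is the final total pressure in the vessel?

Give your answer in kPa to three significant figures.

3690 kPa

At constant V, partial pressures at 725 K are proportional to moles, so apply stoichiometry directly to pressures.
P(O2) required for 1590 kPa of NO = (1/2) × 1590 = 795.0 kPa; available 1660 kPa, so NO is limiting.
P(O2) remaining = 1660 − (1/2) × 1590 = 865.0 kPa
P(gaseous products) = (2)/2 × 1590 = 1590 kPa
P_total at 725 K = 865.0 + 1590 = 2455 kPa
Scaling to 1090 K: P = 2455 × 1090/725 = 3691 kPa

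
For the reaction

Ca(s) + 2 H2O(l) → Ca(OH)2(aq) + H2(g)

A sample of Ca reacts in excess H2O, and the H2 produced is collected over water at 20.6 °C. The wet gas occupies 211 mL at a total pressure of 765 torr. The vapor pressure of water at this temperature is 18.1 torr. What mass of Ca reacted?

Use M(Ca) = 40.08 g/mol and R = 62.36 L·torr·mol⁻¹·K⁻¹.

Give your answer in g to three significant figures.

0.345 g

P(H2) = 765 − 18.1 = 746.9 torr
n(H2) = PV/RT = (746.9 × 0.2110) / (62.36 × 293.75) = 0.008603 mol
n(Ca) = (1/1) × 0.008603 = 0.008603 mol
m(Ca) = 0.008603 × 40.08 = 0.3448 g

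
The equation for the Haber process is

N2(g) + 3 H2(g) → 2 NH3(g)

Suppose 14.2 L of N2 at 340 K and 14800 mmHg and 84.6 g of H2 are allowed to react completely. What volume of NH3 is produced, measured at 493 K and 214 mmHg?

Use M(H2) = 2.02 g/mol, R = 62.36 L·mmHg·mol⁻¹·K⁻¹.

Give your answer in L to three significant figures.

n(N2) = PV/RT = (14800 × 14.2) / (62.36 × 340) = 9.912 mol
n(H2) = 84.6 / 2.02 = 41.88 mol
For 9.912 mol N2, stoichiometry requires (3/1) × 9.912 = 29.74 mol H2; 41.88 mol is available, so N2 is limiting.
n(NH3) = (2/1) × 9.912 = 19.82 mol
V(NH3) = nRT/P = 19.82 × 62.36 × 493 / 214 = 2847 L

2850 L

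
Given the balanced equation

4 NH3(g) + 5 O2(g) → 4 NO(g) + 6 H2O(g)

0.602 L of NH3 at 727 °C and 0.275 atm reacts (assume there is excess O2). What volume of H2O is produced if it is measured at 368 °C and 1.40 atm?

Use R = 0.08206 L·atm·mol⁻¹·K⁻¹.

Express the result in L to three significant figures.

0.114 L

n(NH3) = PV/RT = (0.275 × 0.602) / (0.08206 × 1000.15) = 0.002017 mol
n(H2O) = (6/4) × 0.002017 = 0.003026 mol
V = nRT/P = 0.003026 × 0.08206 × 641.15 / 1.40 = 0.1137 L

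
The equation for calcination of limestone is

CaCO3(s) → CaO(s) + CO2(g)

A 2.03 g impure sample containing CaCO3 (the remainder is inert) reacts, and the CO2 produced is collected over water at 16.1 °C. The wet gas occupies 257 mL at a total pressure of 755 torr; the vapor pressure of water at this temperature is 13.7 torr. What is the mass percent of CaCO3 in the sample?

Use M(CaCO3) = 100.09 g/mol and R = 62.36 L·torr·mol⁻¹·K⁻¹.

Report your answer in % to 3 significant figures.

52.1 %

P(CO2) = 755 − 13.7 = 741.3 torr
n(CO2) = PV/RT = (741.3 × 0.2570) / (62.36 × 289.25) = 0.01056 mol
n(CaCO3) = (1/1) × 0.01056 = 0.01056 mol
m(CaCO3) = 0.01056 × 100.09 = 1.057 g
%CaCO3 = 1.057 / 2.03 × 100 = 52.07%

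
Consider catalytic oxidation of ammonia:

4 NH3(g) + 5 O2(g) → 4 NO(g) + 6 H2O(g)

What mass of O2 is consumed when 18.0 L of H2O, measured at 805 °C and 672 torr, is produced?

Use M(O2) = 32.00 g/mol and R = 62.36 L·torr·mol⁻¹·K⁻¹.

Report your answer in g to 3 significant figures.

n(H2O) = PV/RT = (672 × 18.0) / (62.36 × 1078.15) = 0.1799 mol
n(O2) = (5/6) × 0.1799 = 0.1499 mol
m(O2) = 0.1499 × 32.00 = 4.797 g

4.80 g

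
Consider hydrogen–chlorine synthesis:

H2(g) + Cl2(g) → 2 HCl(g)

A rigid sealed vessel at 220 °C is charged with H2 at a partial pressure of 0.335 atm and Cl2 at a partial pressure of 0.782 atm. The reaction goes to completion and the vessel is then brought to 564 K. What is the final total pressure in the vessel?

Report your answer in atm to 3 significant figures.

At constant V, partial pressures at 220 °C are proportional to moles, so apply stoichiometry directly to pressures.
P(Cl2) required for 0.335 atm of H2 = (1/1) × 0.335 = 0.3350 atm; available 0.782 atm, so H2 is limiting.
P(Cl2) remaining = 0.782 − (1/1) × 0.335 = 0.4470 atm
P(gaseous products) = (2)/1 × 0.335 = 0.6700 atm
P_total at 220 °C = 0.4470 + 0.6700 = 1.117 atm
Scaling to 564 K: P = 1.117 × 564/493.15 = 1.277 atm

1.28 atm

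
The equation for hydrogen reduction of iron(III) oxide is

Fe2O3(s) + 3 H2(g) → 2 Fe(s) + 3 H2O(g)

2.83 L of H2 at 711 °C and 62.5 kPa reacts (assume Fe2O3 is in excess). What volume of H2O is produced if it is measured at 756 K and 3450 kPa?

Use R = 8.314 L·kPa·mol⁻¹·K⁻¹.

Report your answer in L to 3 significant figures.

n(H2) = PV/RT = (62.5 × 2.83) / (8.314 × 984.15) = 0.02162 mol
n(H2O) = (3/3) × 0.02162 = 0.02162 mol
V = nRT/P = 0.02162 × 8.314 × 756 / 3450 = 0.03939 L

0.0394 L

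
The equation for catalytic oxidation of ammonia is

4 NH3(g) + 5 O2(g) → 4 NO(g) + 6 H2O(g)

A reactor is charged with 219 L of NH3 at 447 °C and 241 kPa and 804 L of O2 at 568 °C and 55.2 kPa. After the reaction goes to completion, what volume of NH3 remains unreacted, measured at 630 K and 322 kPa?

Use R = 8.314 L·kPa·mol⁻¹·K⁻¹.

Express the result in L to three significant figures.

n(NH3) = PV/RT = (241 × 219) / (8.314 × 720.15) = 8.815 mol
n(O2) = PV/RT = (55.2 × 804) / (8.314 × 841.15) = 6.346 mol
For 8.815 mol NH3, stoichiometry requires (5/4) × 8.815 = 11.02 mol O2; 6.346 mol is available, so O2 is limiting.
n(NH3) consumed = (4/5) × 6.346 = 5.077 mol; remaining = 8.815 − 5.077 = 3.738 mol
V(NH3) = nRT/P = 3.738 × 8.314 × 630 / 322 = 60.80 L

60.8 L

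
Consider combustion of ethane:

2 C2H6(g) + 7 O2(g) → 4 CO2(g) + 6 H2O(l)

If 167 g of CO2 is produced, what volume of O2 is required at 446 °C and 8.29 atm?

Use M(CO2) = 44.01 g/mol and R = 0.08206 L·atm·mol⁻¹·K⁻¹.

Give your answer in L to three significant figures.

47.3 L

n(CO2) = 167.0 / 44.01 = 3.795 mol
n(O2) = (7/4) × 3.795 = 6.641 mol
V = nRT/P = 6.641 × 0.08206 × 719.15 / 8.29 = 47.27 L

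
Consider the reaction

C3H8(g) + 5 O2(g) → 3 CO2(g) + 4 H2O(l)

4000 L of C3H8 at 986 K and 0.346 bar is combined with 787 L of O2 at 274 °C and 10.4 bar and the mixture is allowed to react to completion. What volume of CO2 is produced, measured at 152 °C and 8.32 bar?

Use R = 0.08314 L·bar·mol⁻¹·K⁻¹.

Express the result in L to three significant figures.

n(C3H8) = PV/RT = (0.346 × 4000) / (0.08314 × 986) = 16.88 mol
n(O2) = PV/RT = (10.4 × 787) / (0.08314 × 547.15) = 179.9 mol
For 16.88 mol C3H8, stoichiometry requires (5/1) × 16.88 = 84.40 mol O2; 179.9 mol is available, so C3H8 is limiting.
n(CO2) = (3/1) × 16.88 = 50.64 mol
V(CO2) = nRT/P = 50.64 × 0.08314 × 425.15 / 8.32 = 215.1 L

215 L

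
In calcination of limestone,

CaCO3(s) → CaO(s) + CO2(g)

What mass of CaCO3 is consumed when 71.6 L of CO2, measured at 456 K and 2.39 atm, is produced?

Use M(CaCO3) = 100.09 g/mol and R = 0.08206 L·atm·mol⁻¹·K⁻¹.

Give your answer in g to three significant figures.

458 g

n(CO2) = PV/RT = (2.39 × 71.6) / (0.08206 × 456) = 4.573 mol
n(CaCO3) = (1/1) × 4.573 = 4.573 mol
m(CaCO3) = 4.573 × 100.09 = 457.7 g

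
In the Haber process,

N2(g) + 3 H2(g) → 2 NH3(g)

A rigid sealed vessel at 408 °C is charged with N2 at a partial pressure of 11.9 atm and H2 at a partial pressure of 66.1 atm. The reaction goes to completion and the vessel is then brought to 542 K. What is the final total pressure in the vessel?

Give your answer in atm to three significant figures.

At constant V, partial pressures at 408 °C are proportional to moles, so apply stoichiometry directly to pressures.
P(H2) required for 11.9 atm of N2 = (3/1) × 11.9 = 35.70 atm; available 66.1 atm, so N2 is limiting.
P(H2) remaining = 66.1 − (3/1) × 11.9 = 30.40 atm
P(gaseous products) = (2)/1 × 11.9 = 23.80 atm
P_total at 408 °C = 30.40 + 23.80 = 54.20 atm
Scaling to 542 K: P = 54.20 × 542/681.15 = 43.13 atm

43.1 atm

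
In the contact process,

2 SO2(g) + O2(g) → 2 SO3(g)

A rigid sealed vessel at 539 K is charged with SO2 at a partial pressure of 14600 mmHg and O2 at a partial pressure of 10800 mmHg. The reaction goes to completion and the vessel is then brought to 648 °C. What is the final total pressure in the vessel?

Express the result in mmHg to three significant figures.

At constant V, partial pressures at 539 K are proportional to moles, so apply stoichiometry directly to pressures.
P(O2) required for 14600 mmHg of SO2 = (1/2) × 14600 = 7300 mmHg; available 10800 mmHg, so SO2 is limiting.
P(O2) remaining = 10800 − (1/2) × 14600 = 3500 mmHg
P(gaseous products) = (2)/2 × 14600 = 14600 mmHg
P_total at 539 K = 3500 + 14600 = 18100 mmHg
Scaling to 648 °C: P = 18100 × 921.15/539 = 30930 mmHg

30900 mmHg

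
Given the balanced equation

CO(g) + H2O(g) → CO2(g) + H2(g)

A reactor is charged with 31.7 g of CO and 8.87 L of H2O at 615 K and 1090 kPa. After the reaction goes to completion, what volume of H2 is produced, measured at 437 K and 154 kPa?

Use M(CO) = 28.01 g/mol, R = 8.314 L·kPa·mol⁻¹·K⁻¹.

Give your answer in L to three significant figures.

n(CO) = 31.7 / 28.01 = 1.132 mol
n(H2O) = PV/RT = (1090 × 8.87) / (8.314 × 615) = 1.891 mol
For 1.132 mol CO, stoichiometry requires (1/1) × 1.132 = 1.132 mol H2O; 1.891 mol is available, so CO is limiting.
n(H2) = (1/1) × 1.132 = 1.132 mol
V(H2) = nRT/P = 1.132 × 8.314 × 437 / 154 = 26.71 L

26.7 L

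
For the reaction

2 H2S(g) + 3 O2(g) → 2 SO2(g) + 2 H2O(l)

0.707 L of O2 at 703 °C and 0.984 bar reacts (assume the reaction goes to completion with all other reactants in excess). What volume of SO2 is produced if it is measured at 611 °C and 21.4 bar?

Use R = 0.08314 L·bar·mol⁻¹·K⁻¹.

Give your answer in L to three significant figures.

0.0196 L

n(O2) = PV/RT = (0.984 × 0.707) / (0.08314 × 976.15) = 0.008572 mol
n(SO2) = (2/3) × 0.008572 = 0.005715 mol
V = nRT/P = 0.005715 × 0.08314 × 884.15 / 21.4 = 0.01963 L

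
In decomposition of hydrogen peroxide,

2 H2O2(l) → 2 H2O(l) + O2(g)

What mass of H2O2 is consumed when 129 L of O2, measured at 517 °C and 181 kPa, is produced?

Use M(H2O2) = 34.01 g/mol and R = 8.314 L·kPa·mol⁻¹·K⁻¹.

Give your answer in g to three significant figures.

242 g

n(O2) = PV/RT = (181 × 129) / (8.314 × 790.15) = 3.554 mol
n(H2O2) = (2/1) × 3.554 = 7.108 mol
m(H2O2) = 7.108 × 34.01 = 241.7 g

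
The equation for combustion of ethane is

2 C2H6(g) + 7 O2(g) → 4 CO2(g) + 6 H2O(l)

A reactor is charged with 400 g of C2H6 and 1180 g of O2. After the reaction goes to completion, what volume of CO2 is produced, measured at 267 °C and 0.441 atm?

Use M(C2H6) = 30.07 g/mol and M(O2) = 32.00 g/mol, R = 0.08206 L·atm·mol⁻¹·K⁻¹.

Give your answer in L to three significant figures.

n(C2H6) = 400 / 30.07 = 13.30 mol
n(O2) = 1180 / 32.00 = 36.88 mol
For 13.30 mol C2H6, stoichiometry requires (7/2) × 13.30 = 46.55 mol O2; 36.88 mol is available, so O2 is limiting.
n(CO2) = (4/7) × 36.88 = 21.07 mol
V(CO2) = nRT/P = 21.07 × 0.08206 × 540.15 / 0.441 = 2118 L

2120 L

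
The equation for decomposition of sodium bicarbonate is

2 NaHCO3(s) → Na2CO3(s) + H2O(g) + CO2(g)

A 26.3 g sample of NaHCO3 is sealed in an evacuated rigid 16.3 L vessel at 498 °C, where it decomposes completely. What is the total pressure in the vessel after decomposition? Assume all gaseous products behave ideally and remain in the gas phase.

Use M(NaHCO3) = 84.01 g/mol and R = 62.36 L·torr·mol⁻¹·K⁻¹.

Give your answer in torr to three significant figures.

n(NaHCO3) = 26.3 / 84.01 = 0.3131 mol
n(gas produced) = (2/2) × 0.3131 = 0.3131 mol
P = nRT/V = 0.3131 × 62.36 × 771.15 / 16.3 = 923.7 torr

924 torr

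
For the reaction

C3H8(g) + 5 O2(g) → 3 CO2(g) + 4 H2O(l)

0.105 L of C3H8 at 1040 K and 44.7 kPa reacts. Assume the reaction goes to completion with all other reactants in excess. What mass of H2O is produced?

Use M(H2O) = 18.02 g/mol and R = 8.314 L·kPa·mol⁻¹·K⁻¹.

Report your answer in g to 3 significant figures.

n(C3H8) = PV/RT = (44.7 × 0.105) / (8.314 × 1040) = 0.0005428 mol
n(H2O) = (4/1) × 0.0005428 = 0.002171 mol
m(H2O) = 0.002171 × 18.02 = 0.03912 g

0.0391 g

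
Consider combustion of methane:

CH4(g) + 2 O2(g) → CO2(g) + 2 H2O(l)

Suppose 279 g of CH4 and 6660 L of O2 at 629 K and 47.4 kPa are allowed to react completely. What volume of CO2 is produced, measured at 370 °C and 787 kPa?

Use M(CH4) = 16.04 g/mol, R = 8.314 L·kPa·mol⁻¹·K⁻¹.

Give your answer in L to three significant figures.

118 L

n(CH4) = 279 / 16.04 = 17.39 mol
n(O2) = PV/RT = (47.4 × 6660) / (8.314 × 629) = 60.37 mol
For 17.39 mol CH4, stoichiometry requires (2/1) × 17.39 = 34.78 mol O2; 60.37 mol is available, so CH4 is limiting.
n(CO2) = (1/1) × 17.39 = 17.39 mol
V(CO2) = nRT/P = 17.39 × 8.314 × 643.15 / 787 = 118.2 L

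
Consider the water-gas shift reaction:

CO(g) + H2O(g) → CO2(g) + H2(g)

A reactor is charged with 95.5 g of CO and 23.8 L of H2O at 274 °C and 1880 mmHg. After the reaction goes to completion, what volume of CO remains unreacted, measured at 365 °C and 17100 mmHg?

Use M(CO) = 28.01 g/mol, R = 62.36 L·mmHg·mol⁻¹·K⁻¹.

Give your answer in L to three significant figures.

4.88 L

n(CO) = 95.5 / 28.01 = 3.409 mol
n(H2O) = PV/RT = (1880 × 23.8) / (62.36 × 547.15) = 1.311 mol
For 3.409 mol CO, stoichiometry requires (1/1) × 3.409 = 3.409 mol H2O; 1.311 mol is available, so H2O is limiting.
n(CO) consumed = (1/1) × 1.311 = 1.311 mol; remaining = 3.409 − 1.311 = 2.098 mol
V(CO) = nRT/P = 2.098 × 62.36 × 638.15 / 17100 = 4.882 L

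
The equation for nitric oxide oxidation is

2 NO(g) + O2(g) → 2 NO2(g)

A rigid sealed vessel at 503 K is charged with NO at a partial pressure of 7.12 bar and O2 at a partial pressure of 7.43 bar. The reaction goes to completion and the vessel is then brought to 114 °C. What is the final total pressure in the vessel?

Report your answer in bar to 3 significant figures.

8.46 bar

With V and T fixed, P_i ∝ n_i, so the mole ratios apply directly to partial pressures at 503 K.
P(O2) required for 7.12 bar of NO = (1/2) × 7.12 = 3.560 bar; available 7.43 bar, so NO is limiting.
P(O2) remaining = 7.43 − (1/2) × 7.12 = 3.870 bar
P(gaseous products) = (2)/2 × 7.12 = 7.120 bar
P_total at 503 K = 3.870 + 7.120 = 10.99 bar
Scaling to 114 °C: P = 10.99 × 387.15/503 = 8.459 bar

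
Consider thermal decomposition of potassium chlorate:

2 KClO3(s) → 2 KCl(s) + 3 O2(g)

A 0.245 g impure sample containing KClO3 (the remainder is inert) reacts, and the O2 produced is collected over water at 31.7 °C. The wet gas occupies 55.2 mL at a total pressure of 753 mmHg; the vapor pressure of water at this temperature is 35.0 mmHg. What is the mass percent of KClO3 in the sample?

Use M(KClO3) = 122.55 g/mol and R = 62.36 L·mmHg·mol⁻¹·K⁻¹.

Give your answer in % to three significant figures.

P(O2) = 753 − 35.0 = 718.0 mmHg
n(O2) = PV/RT = (718.0 × 0.05520) / (62.36 × 304.85) = 0.002085 mol
n(KClO3) = (2/3) × 0.002085 = 0.001390 mol
m(KClO3) = 0.001390 × 122.55 = 0.1703 g
%KClO3 = 0.1703 / 0.245 × 100 = 69.51%

69.5 %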